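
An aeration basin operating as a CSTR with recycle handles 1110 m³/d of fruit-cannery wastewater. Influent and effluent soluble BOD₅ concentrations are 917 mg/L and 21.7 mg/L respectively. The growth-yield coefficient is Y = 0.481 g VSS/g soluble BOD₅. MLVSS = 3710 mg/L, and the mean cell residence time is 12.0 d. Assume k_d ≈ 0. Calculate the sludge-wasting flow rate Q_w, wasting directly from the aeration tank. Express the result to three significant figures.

With k_d = 0 the design equation reduces to V = Y Q (S₀−S) θ_c / X = 0.481 × 1110 × (917 − 21.7) × 12.0 / 3710 = 1546 m³.
Wasting from the aeration tank: Q_w = V / θ_c = 1546 / 12.0 = 128.8 m³/d.

Q_w ≈ 129 m³/d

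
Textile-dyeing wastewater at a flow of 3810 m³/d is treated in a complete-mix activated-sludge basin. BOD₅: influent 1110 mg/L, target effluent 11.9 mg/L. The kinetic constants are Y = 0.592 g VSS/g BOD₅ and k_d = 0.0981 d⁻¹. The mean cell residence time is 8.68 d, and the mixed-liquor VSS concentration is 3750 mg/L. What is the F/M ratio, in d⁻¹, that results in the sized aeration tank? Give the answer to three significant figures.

Rearranging the biomass balance for a CMAS with decay, V = Y·Q·ΔS·θ_c / [X·(1+k_d θ_c)] = 0.592 × 3810 × (1110 − 11.9) × 8.68 / [3750 × (1 + 0.0981 × 8.68)] = 2.15×10^7 / 6943 = 3096 m³.
F/M = applied load / biomass = Q·S₀/(V·X) = 3810 × 1110 / (3096 × 3750) = 0.3642 d⁻¹.

F/M ≈ 0.364 d⁻¹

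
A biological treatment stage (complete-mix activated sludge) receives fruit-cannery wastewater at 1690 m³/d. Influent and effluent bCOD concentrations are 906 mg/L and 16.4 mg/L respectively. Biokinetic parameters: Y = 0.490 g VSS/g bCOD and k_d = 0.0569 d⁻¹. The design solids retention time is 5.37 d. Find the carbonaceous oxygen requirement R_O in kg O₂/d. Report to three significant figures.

R_O ≈ 702 kg O₂/d

Y_obs = Y / (1 + k_d θ_c) = 0.490 / (1 + 0.0569 × 5.37) = 0.490 / 1.306 = 0.3753.
Q·(S₀ − S) = 1690 × (906 − 16.4) × 10⁻³ = 1503 kg/d removed.
P_X = Y_obs·Q·(S₀ − S) = 0.3753 × 1503 = 564.3 kg VSS/d.
R_O = Q·(S₀ − S) − 1.42·P_X = 1503 − 1.42 × 564.3 = 702.2 kg O₂/d.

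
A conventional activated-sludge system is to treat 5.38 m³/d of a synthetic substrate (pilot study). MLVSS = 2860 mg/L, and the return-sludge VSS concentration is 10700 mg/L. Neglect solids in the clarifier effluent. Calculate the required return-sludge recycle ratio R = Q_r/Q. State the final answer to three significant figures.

R = Q_r/Q = X/(X_r − X) = 2860 / (10700 − 2860) = 0.3648.

R ≈ 0.365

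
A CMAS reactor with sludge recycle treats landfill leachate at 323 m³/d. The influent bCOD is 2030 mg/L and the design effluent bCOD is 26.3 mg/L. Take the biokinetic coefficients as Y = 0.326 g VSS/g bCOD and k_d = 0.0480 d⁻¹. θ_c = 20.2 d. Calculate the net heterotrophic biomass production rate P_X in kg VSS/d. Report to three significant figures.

The observed yield is Y_obs = Y/(1 + k_d·θ_c) = 0.326 / (1 + 0.0480 × 20.2) = 0.326 / 1.970 = 0.1655 g VSS per g bCOD removed.
Substrate removed = Q·(S₀ − S) = 323 m³/d × (2030 − 26.3) g/m³ = 6.47×10^5 g/d = 647.2 kg/d.
Net biomass production P_X = Y_obs × Q·(S₀ − S) = 0.1655 × 647.2 = 107.1 kg VSS/d.

P_X ≈ 107 kg VSS/d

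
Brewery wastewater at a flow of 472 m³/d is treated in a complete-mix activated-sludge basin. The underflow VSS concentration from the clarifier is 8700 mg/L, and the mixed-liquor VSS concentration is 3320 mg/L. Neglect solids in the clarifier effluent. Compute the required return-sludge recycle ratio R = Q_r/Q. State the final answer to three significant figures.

R = Q_r/Q = X/(X_r − X) = 3320 / (8700 − 3320) = 0.6171.

R ≈ 0.617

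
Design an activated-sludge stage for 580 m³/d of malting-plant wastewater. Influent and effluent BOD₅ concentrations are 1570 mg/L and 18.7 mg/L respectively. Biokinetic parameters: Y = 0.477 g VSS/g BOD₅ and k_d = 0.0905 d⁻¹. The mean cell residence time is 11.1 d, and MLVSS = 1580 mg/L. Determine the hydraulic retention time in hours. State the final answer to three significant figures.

Steady-state biomass mass balance: V·X·(1 + k_d·θ_c) = Y·Q·(S₀ − S)·θ_c, so V = 0.477 × 580 × (1570 − 18.7) × 11.1 / [1580 × (1 + 0.0905 × 11.1)] = 4.76×10^6 / 3167 = 1504 m³.
HRT = V/Q = 1504 m³ / 580 m³·d⁻¹ = 2.593 d × 24 = 62.24 h.

τ ≈ 62.2 h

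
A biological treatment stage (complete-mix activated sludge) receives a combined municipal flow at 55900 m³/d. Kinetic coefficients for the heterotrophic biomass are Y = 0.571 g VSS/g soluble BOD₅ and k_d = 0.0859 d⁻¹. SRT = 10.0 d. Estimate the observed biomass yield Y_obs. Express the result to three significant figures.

Correct the yield for decay: Y_obs = Y/(1 + k_d θ_c) = 0.571 / (1 + 0.0859 × 10.0) = 0.571 / 1.859 = 0.3072.

Y_obs ≈ 0.307 g VSS/g soluble BOD₅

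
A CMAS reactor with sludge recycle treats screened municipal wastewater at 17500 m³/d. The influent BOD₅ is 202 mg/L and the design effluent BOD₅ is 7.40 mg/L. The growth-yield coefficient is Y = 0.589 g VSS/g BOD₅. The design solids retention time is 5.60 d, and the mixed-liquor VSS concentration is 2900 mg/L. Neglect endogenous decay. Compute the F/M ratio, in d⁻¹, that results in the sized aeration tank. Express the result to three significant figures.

F/M ≈ 0.315 d⁻¹

V·X = Y·Q·ΔS·θ_c gives V = 0.589 × 17500 × (202 − 7.40) × 5.60 / 2900 = 3873 m³.
F/M = Q·S₀ / (V·X) = 17500 × 202 / (3873 × 2900) = 0.3147 g BOD₅·(g VSS·d)⁻¹.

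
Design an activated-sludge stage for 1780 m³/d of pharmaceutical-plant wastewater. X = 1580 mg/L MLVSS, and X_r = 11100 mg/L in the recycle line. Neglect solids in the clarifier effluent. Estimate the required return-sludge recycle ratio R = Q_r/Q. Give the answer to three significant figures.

R ≈ 0.166

Mass balance around the secondary clarifier (neglecting effluent solids): R = X / (X_r − X) = 1580 / (11100 − 1580) = 0.1660.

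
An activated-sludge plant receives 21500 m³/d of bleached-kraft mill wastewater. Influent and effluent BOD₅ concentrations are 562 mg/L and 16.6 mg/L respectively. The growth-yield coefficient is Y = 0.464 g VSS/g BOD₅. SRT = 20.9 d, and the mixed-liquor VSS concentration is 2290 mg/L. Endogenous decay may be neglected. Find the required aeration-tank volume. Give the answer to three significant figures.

V ≈ 49700 m³

V·X = Y·Q·ΔS·θ_c gives V = 0.464 × 21500 × (562 − 16.6) × 20.9 / 2290 = 49657 m³.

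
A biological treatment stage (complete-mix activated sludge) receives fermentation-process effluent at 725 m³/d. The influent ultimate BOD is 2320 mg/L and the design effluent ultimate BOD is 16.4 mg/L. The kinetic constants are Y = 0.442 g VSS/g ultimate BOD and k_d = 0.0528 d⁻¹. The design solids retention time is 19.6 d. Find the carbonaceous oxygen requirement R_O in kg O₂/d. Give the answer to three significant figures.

Y_obs = Y / (1 + k_d θ_c) = 0.442 / (1 + 0.0528 × 19.6) = 0.442 / 2.035 = 0.2172.
Mass of ultimate BOD removed per day: Q(S₀ − S) = 725 × 2304 g/m³ = 1670 kg/d.
Net sludge production P_X = 0.2172 × 1670 = 362.8 kg VSS/d.
R_O = Q·ΔS − 1.42 P_X = 1670 − 515.1 = 1155 kg O₂/d.

R_O ≈ 1150 kg O₂/d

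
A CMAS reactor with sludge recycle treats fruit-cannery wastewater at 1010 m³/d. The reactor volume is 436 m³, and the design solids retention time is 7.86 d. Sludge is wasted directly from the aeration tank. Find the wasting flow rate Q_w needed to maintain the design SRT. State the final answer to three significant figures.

Q_w ≈ 55.5 m³/d

With mixed-liquor wasting, θ_c = V/Q_w, so Q_w = V/θ_c = 436.0/7.86 = 55.47 m³/d.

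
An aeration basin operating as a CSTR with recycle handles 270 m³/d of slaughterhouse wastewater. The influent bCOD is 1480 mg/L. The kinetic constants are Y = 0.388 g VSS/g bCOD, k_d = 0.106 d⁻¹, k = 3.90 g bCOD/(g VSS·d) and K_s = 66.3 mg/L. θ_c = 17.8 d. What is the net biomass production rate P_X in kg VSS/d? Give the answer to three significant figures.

P_X ≈ 53.4 kg VSS/d

From the Monod/SRT balance for a CMAS, S = K_s·(1+k_d θ_c)/[θ_c·(Y k − k_d) − 1] = 66.3 × (1 + 0.106 × 17.8) / [17.8 × (0.388 × 3.90 − 0.106) − 1] = 191.4 / 24.05 = 7.959 mg/L.
Correct the yield for decay: Y_obs = Y/(1 + k_d θ_c) = 0.388 / (1 + 0.106 × 17.8) = 0.388 / 2.887 = 0.1344.
Q·(S₀ − S) = 270 × (1480 − 7.96) × 10⁻³ = 397.5 kg/d removed.
Net biomass production P_X = Y_obs × Q·(S₀ − S) = 0.1344 × 397.5 = 53.42 kg VSS/d.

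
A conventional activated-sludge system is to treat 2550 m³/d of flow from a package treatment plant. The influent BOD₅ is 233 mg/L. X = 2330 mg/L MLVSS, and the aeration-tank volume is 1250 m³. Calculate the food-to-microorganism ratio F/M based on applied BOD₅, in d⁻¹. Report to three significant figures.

F/M ≈ 0.204 d⁻¹

F/M = Q·S₀ / (V·X) = 2550 × 233 / (1250 × 2330) = 0.2040 g BOD₅·(g VSS·d)⁻¹.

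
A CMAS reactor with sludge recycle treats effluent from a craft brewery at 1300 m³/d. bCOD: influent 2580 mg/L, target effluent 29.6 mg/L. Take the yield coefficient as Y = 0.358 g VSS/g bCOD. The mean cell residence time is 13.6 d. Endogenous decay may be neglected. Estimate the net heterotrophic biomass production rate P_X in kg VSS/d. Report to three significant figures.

P_X ≈ 1190 kg VSS/d

With endogenous decay neglected, the observed yield equals the true yield: Y_obs = Y = 0.358 g VSS/g bCOD.
Mass of bCOD removed per day: Q(S₀ − S) = 1300 × 2550 g/m³ = 3316 kg/d.
Net biomass production P_X = Y_obs × Q·(S₀ − S) = 0.3580 × 3316 = 1187 kg VSS/d.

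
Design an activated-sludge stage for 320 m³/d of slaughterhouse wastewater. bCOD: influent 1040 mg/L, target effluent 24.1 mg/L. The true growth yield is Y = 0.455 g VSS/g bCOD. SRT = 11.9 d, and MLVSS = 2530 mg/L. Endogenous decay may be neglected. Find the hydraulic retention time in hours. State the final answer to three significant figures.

τ ≈ 52.2 h

V·X = Y·Q·ΔS·θ_c gives V = 0.455 × 320 × (1040 − 24.1) × 11.9 / 2530 = 695.7 m³.
τ = V/Q = 695.7/320 = 2.174 d, or 52.18 h.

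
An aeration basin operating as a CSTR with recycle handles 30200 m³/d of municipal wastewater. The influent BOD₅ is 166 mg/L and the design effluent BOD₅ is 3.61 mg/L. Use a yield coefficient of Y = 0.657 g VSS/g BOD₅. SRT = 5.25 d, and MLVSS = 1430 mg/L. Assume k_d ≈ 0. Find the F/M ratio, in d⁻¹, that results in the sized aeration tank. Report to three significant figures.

V·X = Y·Q·ΔS·θ_c gives V = 0.657 × 30200 × (166 − 3.61) × 5.25 / 1430 = 11829 m³.
F/M = applied load / biomass = Q·S₀/(V·X) = 30200 × 166 / (11829 × 1430) = 0.2964 d⁻¹.

F/M ≈ 0.296 d⁻¹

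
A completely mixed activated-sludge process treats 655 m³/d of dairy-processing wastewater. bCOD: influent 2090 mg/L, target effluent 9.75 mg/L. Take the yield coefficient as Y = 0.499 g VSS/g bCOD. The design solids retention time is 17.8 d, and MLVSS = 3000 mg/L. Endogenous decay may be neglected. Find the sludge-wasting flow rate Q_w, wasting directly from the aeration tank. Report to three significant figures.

Q_w ≈ 227 m³/d

With k_d = 0 the design equation reduces to V = Y Q (S₀−S) θ_c / X = 0.499 × 655 × (2090 − 9.75) × 17.8 / 3000 = 4034 m³.
With mixed-liquor wasting, θ_c = V/Q_w, so Q_w = V/θ_c = 4034/17.8 = 226.6 m³/d.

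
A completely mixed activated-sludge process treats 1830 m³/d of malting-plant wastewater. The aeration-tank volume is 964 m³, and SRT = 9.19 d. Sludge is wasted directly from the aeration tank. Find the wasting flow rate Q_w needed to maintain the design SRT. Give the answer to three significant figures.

Q_w ≈ 105 m³/d

With mixed-liquor wasting, θ_c = V/Q_w, so Q_w = V/θ_c = 964.0/9.19 = 104.9 m³/d.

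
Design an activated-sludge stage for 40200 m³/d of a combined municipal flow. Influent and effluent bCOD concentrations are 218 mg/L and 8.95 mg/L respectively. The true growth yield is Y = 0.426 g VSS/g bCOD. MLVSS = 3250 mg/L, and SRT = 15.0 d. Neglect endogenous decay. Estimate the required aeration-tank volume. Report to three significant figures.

Biomass mass balance (decay neglected): V·X = Y·Q·(S₀ − S)·θ_c, so V = 0.426 × 40200 × (218 − 8.95) × 15.0 / 3250 = 16523 m³.

V ≈ 16500 m³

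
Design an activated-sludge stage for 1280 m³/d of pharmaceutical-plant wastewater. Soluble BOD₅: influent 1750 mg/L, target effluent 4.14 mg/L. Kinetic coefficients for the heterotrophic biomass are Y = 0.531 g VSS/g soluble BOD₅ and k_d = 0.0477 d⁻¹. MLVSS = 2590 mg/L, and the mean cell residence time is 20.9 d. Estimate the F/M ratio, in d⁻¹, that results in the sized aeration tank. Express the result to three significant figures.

F/M ≈ 0.180 d⁻¹

Rearranging the biomass balance for a CMAS with decay, V = Y·Q·ΔS·θ_c / [X·(1+k_d θ_c)] = 0.531 × 1280 × (1750 − 4.14) × 20.9 / [2590 × (1 + 0.0477 × 20.9)] = 2.48×10^7 / 5172 = 4795 m³.
F/M = applied load / biomass = Q·S₀/(V·X) = 1280 × 1750 / (4795 × 2590) = 0.1804 d⁻¹.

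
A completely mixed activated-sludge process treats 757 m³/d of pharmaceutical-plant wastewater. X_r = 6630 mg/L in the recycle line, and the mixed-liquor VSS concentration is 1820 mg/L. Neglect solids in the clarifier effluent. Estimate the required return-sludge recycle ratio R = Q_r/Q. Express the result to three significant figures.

Solids balance on the clarifier gives (1+R)X = R·X_r, so R = X/(X_r − X) = 1820 / (6630 − 1820) = 0.3784.

R ≈ 0.378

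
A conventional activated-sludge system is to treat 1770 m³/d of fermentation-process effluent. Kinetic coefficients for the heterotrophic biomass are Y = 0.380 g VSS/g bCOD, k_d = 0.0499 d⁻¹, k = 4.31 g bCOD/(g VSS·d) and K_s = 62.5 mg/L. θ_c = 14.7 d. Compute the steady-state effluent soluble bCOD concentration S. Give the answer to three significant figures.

Effluent substrate depends only on kinetics and SRT: S = K_s(1 + k_d θ_c) / [θ_c(Yk − k_d) − 1] = 62.5 × (1 + 0.0499 × 14.7) / [14.7 × (0.380 × 4.31 − 0.0499) − 1] = 108.3 / 22.34 = 4.849 mg/L.

S ≈ 4.85 mg/L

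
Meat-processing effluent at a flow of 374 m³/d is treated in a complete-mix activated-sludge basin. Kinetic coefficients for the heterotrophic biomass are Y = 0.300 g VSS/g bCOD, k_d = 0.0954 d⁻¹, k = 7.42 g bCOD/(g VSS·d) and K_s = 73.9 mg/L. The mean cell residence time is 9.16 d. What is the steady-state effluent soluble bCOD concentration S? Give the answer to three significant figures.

S ≈ 7.48 mg/L

For a completely mixed reactor with recycle the Lawrence–McCarty relation gives S = K_s·(1 + k_d·θ_c) / [θ_c·(Y·k − k_d) − 1] = 73.9 × (1 + 0.0954 × 9.16) / [9.16 × (0.300 × 7.42 − 0.0954) − 1] = 138.5 / 18.52 = 7.479 mg/L.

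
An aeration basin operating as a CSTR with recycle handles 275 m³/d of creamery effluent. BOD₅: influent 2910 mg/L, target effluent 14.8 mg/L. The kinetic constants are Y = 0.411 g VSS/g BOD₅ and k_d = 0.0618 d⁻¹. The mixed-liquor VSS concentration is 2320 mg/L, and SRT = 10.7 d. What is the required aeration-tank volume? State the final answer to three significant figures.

Rearranging the biomass balance for a CMAS with decay, V = Y·Q·ΔS·θ_c / [X·(1+k_d θ_c)] = 0.411 × 275 × (2910 − 14.8) × 10.7 / [2320 × (1 + 0.0618 × 10.7)] = 3.5×10^6 / 3854 = 908.5 m³.

V ≈ 908 m³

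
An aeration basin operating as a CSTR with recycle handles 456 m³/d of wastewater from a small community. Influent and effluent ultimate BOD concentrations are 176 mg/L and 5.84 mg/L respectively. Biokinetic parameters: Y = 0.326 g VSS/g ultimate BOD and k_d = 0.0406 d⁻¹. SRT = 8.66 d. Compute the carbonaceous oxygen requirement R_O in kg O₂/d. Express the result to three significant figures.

R_O ≈ 51.0 kg O₂/d

The observed yield is Y_obs = Y/(1 + k_d·θ_c) = 0.326 / (1 + 0.0406 × 8.66) = 0.326 / 1.352 = 0.2412 g VSS per g ultimate BOD removed.
ΔS = 176 − 5.84 = 170.2 mg/L, so the substrate removal rate is 456 × 170.2/1000 = 77.59 kg ultimate BOD/d.
Net sludge production P_X = 0.2412 × 77.59 = 18.72 kg VSS/d.
R_O = Q·ΔS − 1.42 P_X = 77.59 − 26.58 = 51.02 kg O₂/d.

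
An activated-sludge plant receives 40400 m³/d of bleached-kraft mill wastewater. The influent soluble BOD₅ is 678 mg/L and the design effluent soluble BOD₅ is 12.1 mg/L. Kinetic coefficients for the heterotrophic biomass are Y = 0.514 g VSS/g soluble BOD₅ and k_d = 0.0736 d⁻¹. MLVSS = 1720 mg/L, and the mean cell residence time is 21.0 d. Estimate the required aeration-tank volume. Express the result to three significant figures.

Rearranging the biomass balance for a CMAS with decay, V = Y·Q·ΔS·θ_c / [X·(1+k_d θ_c)] = 0.514 × 40400 × (678 − 12.1) × 21.0 / [1720 × (1 + 0.0736 × 21.0)] = 2.9×10^8 / 4378 = 66321 m³.

V ≈ 66300 m³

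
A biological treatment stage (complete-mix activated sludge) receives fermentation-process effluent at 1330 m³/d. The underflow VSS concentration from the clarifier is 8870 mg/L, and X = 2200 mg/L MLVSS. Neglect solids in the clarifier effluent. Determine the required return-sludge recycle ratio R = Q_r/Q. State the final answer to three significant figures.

R = Q_r/Q = X/(X_r − X) = 2200 / (8870 − 2200) = 0.3298.

R ≈ 0.330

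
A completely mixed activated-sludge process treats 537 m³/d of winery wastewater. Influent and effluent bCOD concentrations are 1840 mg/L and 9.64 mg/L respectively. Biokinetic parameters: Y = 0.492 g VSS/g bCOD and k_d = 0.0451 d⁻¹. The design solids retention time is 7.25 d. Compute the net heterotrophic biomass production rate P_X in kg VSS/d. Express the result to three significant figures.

P_X ≈ 364 kg VSS/d

Y_obs = Y / (1 + k_d θ_c) = 0.492 / (1 + 0.0451 × 7.25) = 0.492 / 1.327 = 0.3708.
Q·(S₀ − S) = 537 × (1840 − 9.64) × 10⁻³ = 982.9 kg/d removed.
Biomass produced: P_X = Y_obs·Q·ΔS = 0.3708 × 982.9 ≈ 364.4 kg VSS/d.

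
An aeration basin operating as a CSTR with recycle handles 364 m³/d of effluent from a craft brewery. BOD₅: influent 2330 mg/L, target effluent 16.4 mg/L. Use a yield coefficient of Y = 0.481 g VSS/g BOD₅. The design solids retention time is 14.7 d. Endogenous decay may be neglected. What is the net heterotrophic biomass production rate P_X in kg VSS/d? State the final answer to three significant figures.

P_X ≈ 405 kg VSS/d

No decay correction is needed, so Y_obs = Y = 0.481.
ΔS = 2330 − 16.4 = 2314 mg/L, so the substrate removal rate is 364 × 2314/1000 = 842.2 kg BOD₅/d.
P_X = Y_obs · Q(S₀ − S) = 0.4810 × 842.2 = 405.1 kg VSS/d.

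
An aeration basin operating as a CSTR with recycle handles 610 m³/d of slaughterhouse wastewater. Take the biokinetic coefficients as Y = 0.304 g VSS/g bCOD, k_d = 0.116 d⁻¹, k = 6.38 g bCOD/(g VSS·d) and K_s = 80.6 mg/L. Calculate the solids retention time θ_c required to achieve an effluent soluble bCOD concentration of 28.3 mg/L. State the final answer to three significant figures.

Specific growth rate at S = 28.3 mg/L: μ = YkS/(K_s+S) = 0.304·6.38·28.3/(80.6+28.3) = 0.5040 d⁻¹.
1/θ_c = 0.5040 − 0.116 = 0.3880 d⁻¹, so θ_c = 2.577 d.

θ_c ≈ 2.58 d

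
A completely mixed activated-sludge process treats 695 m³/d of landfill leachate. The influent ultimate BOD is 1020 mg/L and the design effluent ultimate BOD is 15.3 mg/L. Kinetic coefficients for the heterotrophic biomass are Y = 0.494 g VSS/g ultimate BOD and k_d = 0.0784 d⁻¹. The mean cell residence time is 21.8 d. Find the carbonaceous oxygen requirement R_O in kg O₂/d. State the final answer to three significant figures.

Correct the yield for decay: Y_obs = Y/(1 + k_d θ_c) = 0.494 / (1 + 0.0784 × 21.8) = 0.494 / 2.709 = 0.1823.
ΔS = 1020 − 15.3 = 1005 mg/L, so the substrate removal rate is 695 × 1005/1000 = 698.3 kg ultimate BOD/d.
P_X = Y_obs·Q·(S₀ − S) = 0.1823 × 698.3 = 127.3 kg VSS/d.
R_O = Q·ΔS − 1.42 P_X = 698.3 − 180.8 = 517.5 kg O₂/d.

R_O ≈ 517 kg O₂/d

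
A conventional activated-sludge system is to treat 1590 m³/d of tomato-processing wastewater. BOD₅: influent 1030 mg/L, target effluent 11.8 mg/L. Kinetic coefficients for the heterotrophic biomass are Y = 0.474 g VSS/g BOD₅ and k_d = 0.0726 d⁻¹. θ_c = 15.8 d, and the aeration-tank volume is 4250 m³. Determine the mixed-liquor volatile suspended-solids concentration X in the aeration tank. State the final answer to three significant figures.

X ≈ 1330 mg/L

Solving the biomass balance for X: X = Y Q (S₀−S) θ_c / [V (1+k_d θ_c)] = 0.474 × 1590 × (1030 − 11.8) × 15.8 / [4250 × (1 + 0.0726 × 15.8)] = 1329 mg/L.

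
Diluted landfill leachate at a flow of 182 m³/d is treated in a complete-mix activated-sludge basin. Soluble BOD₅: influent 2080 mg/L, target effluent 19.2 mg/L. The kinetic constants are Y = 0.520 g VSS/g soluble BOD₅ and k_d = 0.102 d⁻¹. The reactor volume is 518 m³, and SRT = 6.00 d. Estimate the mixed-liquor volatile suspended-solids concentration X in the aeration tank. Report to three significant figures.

X ≈ 1400 mg/L

From V·X·(1 + k_d·θ_c) = Y·Q·(S₀ − S)·θ_c: X = 0.520 × 182 × (2080 − 19.2) × 6.00 / [518 × (1 + 0.102 × 6.00)] = 1401 mg/L.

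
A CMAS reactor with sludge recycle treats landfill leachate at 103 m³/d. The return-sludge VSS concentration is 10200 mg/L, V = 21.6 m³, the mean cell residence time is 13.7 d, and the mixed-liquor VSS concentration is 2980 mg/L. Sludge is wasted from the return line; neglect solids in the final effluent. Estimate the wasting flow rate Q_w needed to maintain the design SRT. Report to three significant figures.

Q_w ≈ 0.461 m³/d

Wasting from the return line (neglecting effluent solids): Q_w = V·X / (θ_c·X_r) = 21.60 × 2980 / (13.7 × 10200) = 0.4606 m³/d.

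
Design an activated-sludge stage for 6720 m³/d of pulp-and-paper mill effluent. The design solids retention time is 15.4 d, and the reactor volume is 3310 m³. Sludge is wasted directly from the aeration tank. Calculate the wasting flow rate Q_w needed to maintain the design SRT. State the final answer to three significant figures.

With mixed-liquor wasting, θ_c = V/Q_w, so Q_w = V/θ_c = 3310/15.4 = 214.9 m³/d.

Q_w ≈ 215 m³/d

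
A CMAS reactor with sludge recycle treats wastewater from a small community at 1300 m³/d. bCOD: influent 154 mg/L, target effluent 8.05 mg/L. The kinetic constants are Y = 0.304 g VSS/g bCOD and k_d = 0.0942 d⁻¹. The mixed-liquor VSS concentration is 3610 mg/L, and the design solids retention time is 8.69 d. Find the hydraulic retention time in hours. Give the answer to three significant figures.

Rearranging the biomass balance for a CMAS with decay, V = Y·Q·ΔS·θ_c / [X·(1+k_d θ_c)] = 0.304 × 1300 × (154 − 8.05) × 8.69 / [3610 × (1 + 0.0942 × 8.69)] = 5.01×10^5 / 6565 = 76.35 m³.
HRT = V/Q = 76.35 m³ / 1300 m³·d⁻¹ = 0.05873 d × 24 = 1.409 h.

τ ≈ 1.41 h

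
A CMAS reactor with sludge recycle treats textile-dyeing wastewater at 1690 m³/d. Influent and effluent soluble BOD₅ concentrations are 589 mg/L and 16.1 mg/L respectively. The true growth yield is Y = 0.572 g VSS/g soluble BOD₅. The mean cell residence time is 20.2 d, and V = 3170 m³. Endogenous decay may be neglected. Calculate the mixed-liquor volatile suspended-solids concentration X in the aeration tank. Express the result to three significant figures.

X ≈ 3530 mg/L

X = Y·Q·ΔS·θ_c / V = 0.572 × 1690 × (589 − 16.1) × 20.2 / 3170 = 3529 mg/L.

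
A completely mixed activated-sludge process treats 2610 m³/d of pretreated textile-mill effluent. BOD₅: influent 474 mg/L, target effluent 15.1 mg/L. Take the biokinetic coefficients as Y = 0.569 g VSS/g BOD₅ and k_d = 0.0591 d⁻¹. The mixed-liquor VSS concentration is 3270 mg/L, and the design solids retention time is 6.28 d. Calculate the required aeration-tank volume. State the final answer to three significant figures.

V ≈ 955 m³

Steady-state biomass mass balance: V·X·(1 + k_d·θ_c) = Y·Q·(S₀ − S)·θ_c, so V = 0.569 × 2610 × (474 − 15.1) × 6.28 / [3270 × (1 + 0.0591 × 6.28)] = 4.28×10^6 / 4484 = 954.5 m³.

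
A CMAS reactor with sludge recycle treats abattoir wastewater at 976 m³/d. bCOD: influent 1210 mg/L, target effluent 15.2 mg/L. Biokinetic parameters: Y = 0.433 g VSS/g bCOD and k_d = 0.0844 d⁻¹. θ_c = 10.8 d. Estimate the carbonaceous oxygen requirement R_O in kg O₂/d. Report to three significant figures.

R_O ≈ 791 kg O₂/d

Correct the yield for decay: Y_obs = Y/(1 + k_d θ_c) = 0.433 / (1 + 0.0844 × 10.8) = 0.433 / 1.912 = 0.2265.
Q·(S₀ − S) = 976 × (1210 − 15.2) × 10⁻³ = 1166 kg/d removed.
Biomass synthesised: P_X = Y_obs × 1166 = 264.2 kg VSS/d.
R_O = Q·ΔS − 1.42 P_X = 1166 − 375.1 = 791.0 kg O₂/d.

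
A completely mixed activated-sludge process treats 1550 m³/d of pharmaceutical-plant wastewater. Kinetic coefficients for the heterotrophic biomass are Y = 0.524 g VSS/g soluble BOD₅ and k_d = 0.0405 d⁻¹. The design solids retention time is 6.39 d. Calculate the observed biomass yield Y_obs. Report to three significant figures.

Y_obs = Y / (1 + k_d θ_c) = 0.524 / (1 + 0.0405 × 6.39) = 0.524 / 1.259 = 0.4163.

Y_obs ≈ 0.416 g VSS/g soluble BOD₅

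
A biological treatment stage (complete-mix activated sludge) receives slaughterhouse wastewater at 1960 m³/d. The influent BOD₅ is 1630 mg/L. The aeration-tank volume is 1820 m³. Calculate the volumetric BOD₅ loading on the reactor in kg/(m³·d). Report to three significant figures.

Volumetric loading L_v = Q·S₀ / V = 1960 × 1630 g/m³ / 1820 m³ = 1755 g/(m³·d) = 1.755 kg BOD₅/(m³·d).

L_v ≈ 1.76 kg BOD₅/(m³·d)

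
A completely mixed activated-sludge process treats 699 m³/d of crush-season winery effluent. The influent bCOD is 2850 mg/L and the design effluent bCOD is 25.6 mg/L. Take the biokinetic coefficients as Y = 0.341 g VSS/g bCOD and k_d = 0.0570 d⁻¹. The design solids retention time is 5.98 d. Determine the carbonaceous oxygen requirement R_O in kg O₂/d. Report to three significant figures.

The observed yield is Y_obs = Y/(1 + k_d·θ_c) = 0.341 / (1 + 0.0570 × 5.98) = 0.341 / 1.341 = 0.2543 g VSS per g bCOD removed.
ΔS = 2850 − 25.6 = 2824 mg/L, so the substrate removal rate is 699 × 2824/1000 = 1974 kg bCOD/d.
Biomass synthesised: P_X = Y_obs × 1974 = 502.1 kg VSS/d.
R_O = Q·(S₀ − S) − 1.42·P_X = 1974 − 1.42 × 502.1 = 1261 kg O₂/d.

R_O ≈ 1260 kg O₂/d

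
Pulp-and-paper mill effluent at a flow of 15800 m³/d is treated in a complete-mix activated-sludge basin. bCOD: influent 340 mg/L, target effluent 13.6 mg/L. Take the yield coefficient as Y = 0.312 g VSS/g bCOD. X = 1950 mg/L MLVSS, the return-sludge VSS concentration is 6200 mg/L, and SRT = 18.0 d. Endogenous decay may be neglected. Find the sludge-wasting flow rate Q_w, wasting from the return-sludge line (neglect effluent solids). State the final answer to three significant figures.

Q_w ≈ 260 m³/d

With k_d = 0 the design equation reduces to V = Y Q (S₀−S) θ_c / X = 0.312 × 15800 × (340 − 13.6) × 18.0 / 1950 = 14853 m³.
θ_c = V·X/(Q_w·X_r) when wasting from the recycle, so Q_w = V·X/(θ_c·X_r) = 14853 × 1950 / (18.0 × 6200) = 259.5 m³/d.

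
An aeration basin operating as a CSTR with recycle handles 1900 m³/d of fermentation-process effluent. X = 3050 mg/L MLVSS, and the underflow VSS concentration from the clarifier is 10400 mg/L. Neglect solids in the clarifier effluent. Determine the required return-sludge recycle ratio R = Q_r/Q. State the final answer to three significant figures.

R = Q_r/Q = X/(X_r − X) = 3050 / (10400 − 3050) = 0.4150.

R ≈ 0.415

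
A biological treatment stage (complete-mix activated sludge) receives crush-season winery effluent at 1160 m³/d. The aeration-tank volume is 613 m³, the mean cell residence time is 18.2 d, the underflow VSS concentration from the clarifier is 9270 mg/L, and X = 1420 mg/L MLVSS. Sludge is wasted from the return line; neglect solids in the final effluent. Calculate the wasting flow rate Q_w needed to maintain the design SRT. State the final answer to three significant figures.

Q_w = (V·X)/(θ_c X_r) = 613.0 × 1420 / (18.2 × 9270) = 5.159 m³/d.

Q_w ≈ 5.16 m³/d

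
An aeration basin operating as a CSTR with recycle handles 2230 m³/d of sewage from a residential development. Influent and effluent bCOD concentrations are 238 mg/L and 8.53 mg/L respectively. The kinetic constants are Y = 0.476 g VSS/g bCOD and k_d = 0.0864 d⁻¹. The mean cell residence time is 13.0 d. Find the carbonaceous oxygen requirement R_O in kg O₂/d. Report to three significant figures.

R_O ≈ 349 kg O₂/d

Correct the yield for decay: Y_obs = Y/(1 + k_d θ_c) = 0.476 / (1 + 0.0864 × 13.0) = 0.476 / 2.123 = 0.2242.
ΔS = 238 − 8.53 = 229.5 mg/L, so the substrate removal rate is 2230 × 229.5/1000 = 511.7 kg bCOD/d.
Net sludge production P_X = 0.2242 × 511.7 = 114.7 kg VSS/d.
R_O = Q·(S₀ − S) − 1.42·P_X = 511.7 − 1.42 × 114.7 = 348.8 kg O₂/d.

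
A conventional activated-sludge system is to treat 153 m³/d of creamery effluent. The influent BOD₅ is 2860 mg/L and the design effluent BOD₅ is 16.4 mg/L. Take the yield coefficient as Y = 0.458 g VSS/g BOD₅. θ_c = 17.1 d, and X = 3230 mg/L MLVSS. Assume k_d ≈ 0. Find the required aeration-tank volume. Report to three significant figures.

V·X = Y·Q·ΔS·θ_c gives V = 0.458 × 153 × (2860 − 16.4) × 17.1 / 3230 = 1055 m³.

V ≈ 1050 m³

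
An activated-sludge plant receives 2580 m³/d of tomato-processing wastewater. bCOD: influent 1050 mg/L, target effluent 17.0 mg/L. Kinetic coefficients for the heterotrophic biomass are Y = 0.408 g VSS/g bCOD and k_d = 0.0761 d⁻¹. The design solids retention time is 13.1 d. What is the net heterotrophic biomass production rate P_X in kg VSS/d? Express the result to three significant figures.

Y_obs = Y / (1 + k_d θ_c) = 0.408 / (1 + 0.0761 × 13.1) = 0.408 / 1.997 = 0.2043.
Substrate removed = Q·(S₀ − S) = 2580 m³/d × (1050 − 17.0) g/m³ = 2.67×10^6 g/d = 2665 kg/d.
Biomass produced: P_X = Y_obs·Q·ΔS = 0.2043 × 2665 ≈ 544.5 kg VSS/d.

P_X ≈ 545 kg VSS/d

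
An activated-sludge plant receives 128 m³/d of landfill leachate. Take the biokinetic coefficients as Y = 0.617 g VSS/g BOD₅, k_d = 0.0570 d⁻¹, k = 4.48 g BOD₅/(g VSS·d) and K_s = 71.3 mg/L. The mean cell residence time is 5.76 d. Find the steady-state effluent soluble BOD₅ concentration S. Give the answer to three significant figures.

For a completely mixed reactor with recycle the Lawrence–McCarty relation gives S = K_s·(1 + k_d·θ_c) / [θ_c·(Y·k − k_d) − 1] = 71.3 × (1 + 0.0570 × 5.76) / [5.76 × (0.617 × 4.48 − 0.0570) − 1] = 94.71 / 14.59 = 6.490 mg/L.

S ≈ 6.49 mg/L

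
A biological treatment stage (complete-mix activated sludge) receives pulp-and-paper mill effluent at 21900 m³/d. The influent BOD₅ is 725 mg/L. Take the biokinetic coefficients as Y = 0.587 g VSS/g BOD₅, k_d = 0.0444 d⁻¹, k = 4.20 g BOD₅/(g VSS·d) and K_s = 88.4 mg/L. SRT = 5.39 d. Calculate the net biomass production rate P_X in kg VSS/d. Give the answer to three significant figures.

For a completely mixed reactor with recycle the Lawrence–McCarty relation gives S = K_s·(1 + k_d·θ_c) / [θ_c·(Y·k − k_d) − 1] = 88.4 × (1 + 0.0444 × 5.39) / [5.39 × (0.587 × 4.20 − 0.0444) − 1] = 109.6 / 12.05 = 9.092 mg/L.
Y_obs = Y / (1 + k_d θ_c) = 0.587 / (1 + 0.0444 × 5.39) = 0.587 / 1.239 = 0.4736.
Mass of BOD₅ removed per day: Q(S₀ − S) = 21900 × 715.9 g/m³ = 15678 kg/d.
P_X = Y_obs · Q(S₀ − S) = 0.4736 × 15678 = 7426 kg VSS/d.

P_X ≈ 7430 kg VSS/d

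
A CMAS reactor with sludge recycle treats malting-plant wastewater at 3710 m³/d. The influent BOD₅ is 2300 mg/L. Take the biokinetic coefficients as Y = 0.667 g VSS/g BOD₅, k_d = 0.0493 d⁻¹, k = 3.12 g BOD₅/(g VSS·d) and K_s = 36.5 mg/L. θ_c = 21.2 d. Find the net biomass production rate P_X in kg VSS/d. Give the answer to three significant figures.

P_X ≈ 2780 kg VSS/d

From the Monod/SRT balance for a CMAS, S = K_s·(1+k_d θ_c)/[θ_c·(Y k − k_d) − 1] = 36.5 × (1 + 0.0493 × 21.2) / [21.2 × (0.667 × 3.12 − 0.0493) − 1] = 74.65 / 42.07 = 1.774 mg/L.
Correct the yield for decay: Y_obs = Y/(1 + k_d θ_c) = 0.667 / (1 + 0.0493 × 21.2) = 0.667 / 2.045 = 0.3261.
Q·(S₀ − S) = 3710 × (2300 − 1.77) × 10⁻³ = 8526 kg/d removed.
P_X = Y_obs · Q(S₀ − S) = 0.3261 × 8526 = 2781 kg VSS/d.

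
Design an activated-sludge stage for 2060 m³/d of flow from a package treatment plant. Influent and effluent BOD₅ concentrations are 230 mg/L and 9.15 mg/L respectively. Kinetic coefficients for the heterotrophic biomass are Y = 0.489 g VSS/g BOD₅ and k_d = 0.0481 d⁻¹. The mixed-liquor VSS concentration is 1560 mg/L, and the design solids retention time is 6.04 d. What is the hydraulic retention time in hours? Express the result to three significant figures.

τ ≈ 7.78 h

From the SRT design equation V = Y Q (S₀−S) θ_c / [X (1 + k_d θ_c)] = 0.489 × 2060 × (230 − 9.15) × 6.04 / [1560 × (1 + 0.0481 × 6.04)] = 1.34×10^6 / 2013 = 667.5 m³.
τ = V/Q = 667.5/2060 = 0.3240 d, or 7.776 h.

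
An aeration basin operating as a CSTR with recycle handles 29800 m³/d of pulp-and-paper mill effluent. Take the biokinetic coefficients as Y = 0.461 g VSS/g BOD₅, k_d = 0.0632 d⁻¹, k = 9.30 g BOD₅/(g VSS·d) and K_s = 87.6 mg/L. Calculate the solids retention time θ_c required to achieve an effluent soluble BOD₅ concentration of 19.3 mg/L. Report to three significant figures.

Specific growth rate at S = 19.3 mg/L: μ = YkS/(K_s+S) = 0.461·9.30·19.3/(87.6+19.3) = 0.7740 d⁻¹.
θ_c = 1/(μ − k_d) = 1/(0.7740 − 0.0632) = 1/0.7108 = 1.407 d.

θ_c ≈ 1.41 d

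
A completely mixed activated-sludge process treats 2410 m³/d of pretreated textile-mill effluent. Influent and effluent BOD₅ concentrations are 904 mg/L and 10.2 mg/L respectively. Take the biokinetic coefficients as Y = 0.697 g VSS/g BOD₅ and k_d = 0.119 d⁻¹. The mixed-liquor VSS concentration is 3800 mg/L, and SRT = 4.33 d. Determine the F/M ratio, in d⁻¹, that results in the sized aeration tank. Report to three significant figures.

F/M ≈ 0.508 d⁻¹

Steady-state biomass mass balance: V·X·(1 + k_d·θ_c) = Y·Q·(S₀ − S)·θ_c, so V = 0.697 × 2410 × (904 − 10.2) × 4.33 / [3800 × (1 + 0.119 × 4.33)] = 6.5×10^6 / 5758 = 1129 m³.
F/M = Q·S₀ / (V·X) = 2410 × 904 / (1129 × 3800) = 0.5078 g BOD₅·(g VSS·d)⁻¹.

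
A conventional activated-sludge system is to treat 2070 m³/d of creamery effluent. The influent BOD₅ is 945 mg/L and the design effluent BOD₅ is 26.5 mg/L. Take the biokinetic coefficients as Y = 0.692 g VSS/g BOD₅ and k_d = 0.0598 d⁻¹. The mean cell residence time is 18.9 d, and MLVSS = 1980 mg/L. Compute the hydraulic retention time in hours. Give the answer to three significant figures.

τ ≈ 68.4 h

Steady-state biomass mass balance: V·X·(1 + k_d·θ_c) = Y·Q·(S₀ − S)·θ_c, so V = 0.692 × 2070 × (945 − 26.5) × 18.9 / [1980 × (1 + 0.0598 × 18.9)] = 2.49×10^7 / 4218 = 5896 m³.
HRT = V/Q = 5896 m³ / 2070 m³·d⁻¹ = 2.848 d × 24 = 68.35 h.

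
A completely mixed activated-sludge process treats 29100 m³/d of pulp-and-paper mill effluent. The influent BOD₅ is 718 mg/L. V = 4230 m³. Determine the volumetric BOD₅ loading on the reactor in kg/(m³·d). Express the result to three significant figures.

Applied BOD₅ load per unit volume = Q·S₀/V = (29100 × 718/1000)/4230 = 4.939 kg BOD₅·m⁻³·d⁻¹.

L_v ≈ 4.94 kg BOD₅/(m³·d)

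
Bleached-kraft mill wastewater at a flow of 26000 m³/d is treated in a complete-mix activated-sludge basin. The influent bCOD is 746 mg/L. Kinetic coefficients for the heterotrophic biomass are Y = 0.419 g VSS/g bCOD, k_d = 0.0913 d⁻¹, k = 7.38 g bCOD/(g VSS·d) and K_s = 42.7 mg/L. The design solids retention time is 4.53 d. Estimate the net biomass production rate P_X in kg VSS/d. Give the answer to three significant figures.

From the Monod/SRT balance for a CMAS, S = K_s·(1+k_d θ_c)/[θ_c·(Y k − k_d) − 1] = 42.7 × (1 + 0.0913 × 4.53) / [4.53 × (0.419 × 7.38 − 0.0913) − 1] = 60.36 / 12.59 = 4.793 mg/L.
Y_obs = Y / (1 + k_d θ_c) = 0.419 / (1 + 0.0913 × 4.53) = 0.419 / 1.414 = 0.2964.
ΔS = 746 − 4.79 = 741.2 mg/L, so the substrate removal rate is 26000 × 741.2/1000 = 19271 kg bCOD/d.
Net biomass production P_X = Y_obs × Q·(S₀ − S) = 0.2964 × 19271 = 5712 kg VSS/d.

P_X ≈ 5710 kg VSS/d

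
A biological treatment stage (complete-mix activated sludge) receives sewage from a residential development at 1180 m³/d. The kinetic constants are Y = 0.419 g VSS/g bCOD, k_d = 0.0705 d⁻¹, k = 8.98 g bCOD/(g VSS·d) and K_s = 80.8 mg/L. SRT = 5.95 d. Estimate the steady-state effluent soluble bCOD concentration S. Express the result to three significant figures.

S ≈ 5.47 mg/L

From the Monod/SRT balance for a CMAS, S = K_s·(1+k_d θ_c)/[θ_c·(Y k − k_d) − 1] = 80.8 × (1 + 0.0705 × 5.95) / [5.95 × (0.419 × 8.98 − 0.0705) − 1] = 114.7 / 20.97 = 5.470 mg/L.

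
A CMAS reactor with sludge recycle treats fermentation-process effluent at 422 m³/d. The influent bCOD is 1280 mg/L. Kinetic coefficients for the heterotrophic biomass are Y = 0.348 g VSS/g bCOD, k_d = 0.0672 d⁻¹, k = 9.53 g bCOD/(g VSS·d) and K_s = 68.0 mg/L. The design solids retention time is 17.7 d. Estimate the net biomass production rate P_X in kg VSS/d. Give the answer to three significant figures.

Effluent substrate depends only on kinetics and SRT: S = K_s(1 + k_d θ_c) / [θ_c(Yk − k_d) − 1] = 68.0 × (1 + 0.0672 × 17.7) / [17.7 × (0.348 × 9.53 − 0.0672) − 1] = 148.9 / 56.51 = 2.635 mg/L.
Correct the yield for decay: Y_obs = Y/(1 + k_d θ_c) = 0.348 / (1 + 0.0672 × 17.7) = 0.348 / 2.189 = 0.1589.
Substrate removed = Q·(S₀ − S) = 422 m³/d × (1280 − 2.63) g/m³ = 5.39×10^5 g/d = 539.1 kg/d.
Biomass produced: P_X = Y_obs·Q·ΔS = 0.1589 × 539.1 ≈ 85.68 kg VSS/d.

P_X ≈ 85.7 kg VSS/d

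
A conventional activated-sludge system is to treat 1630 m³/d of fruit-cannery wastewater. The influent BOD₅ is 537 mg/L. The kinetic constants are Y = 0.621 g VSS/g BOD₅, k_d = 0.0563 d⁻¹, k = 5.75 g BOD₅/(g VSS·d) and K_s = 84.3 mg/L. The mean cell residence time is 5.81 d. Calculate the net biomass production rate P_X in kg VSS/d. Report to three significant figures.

From the Monod/SRT balance for a CMAS, S = K_s·(1+k_d θ_c)/[θ_c·(Y k − k_d) − 1] = 84.3 × (1 + 0.0563 × 5.81) / [5.81 × (0.621 × 5.75 − 0.0563) − 1] = 111.9 / 19.42 = 5.761 mg/L.
Y_obs = Y / (1 + k_d θ_c) = 0.621 / (1 + 0.0563 × 5.81) = 0.621 / 1.327 = 0.4679.
Substrate removed = Q·(S₀ − S) = 1630 m³/d × (537 − 5.76) g/m³ = 8.66×10^5 g/d = 865.9 kg/d.
Biomass produced: P_X = Y_obs·Q·ΔS = 0.4679 × 865.9 ≈ 405.2 kg VSS/d.

P_X ≈ 405 kg VSS/d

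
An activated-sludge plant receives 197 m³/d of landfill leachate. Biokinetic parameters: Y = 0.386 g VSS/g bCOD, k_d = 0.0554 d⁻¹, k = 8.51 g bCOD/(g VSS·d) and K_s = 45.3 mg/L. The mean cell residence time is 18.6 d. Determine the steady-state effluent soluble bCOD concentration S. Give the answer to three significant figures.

S ≈ 1.56 mg/L

Effluent substrate depends only on kinetics and SRT: S = K_s(1 + k_d θ_c) / [θ_c(Yk − k_d) − 1] = 45.3 × (1 + 0.0554 × 18.6) / [18.6 × (0.386 × 8.51 − 0.0554) − 1] = 91.98 / 59.07 = 1.557 mg/L.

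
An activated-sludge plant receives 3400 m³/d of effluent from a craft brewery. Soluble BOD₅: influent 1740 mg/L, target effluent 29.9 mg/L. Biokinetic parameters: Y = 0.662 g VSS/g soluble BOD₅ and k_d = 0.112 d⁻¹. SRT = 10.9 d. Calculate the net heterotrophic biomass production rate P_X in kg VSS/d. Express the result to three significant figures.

P_X ≈ 1730 kg VSS/d

Y_obs = Y / (1 + k_d θ_c) = 0.662 / (1 + 0.112 × 10.9) = 0.662 / 2.221 = 0.2981.
Mass of soluble BOD₅ removed per day: Q(S₀ − S) = 3400 × 1710 g/m³ = 5814 kg/d.
Net biomass production P_X = Y_obs × Q·(S₀ − S) = 0.2981 × 5814 = 1733 kg VSS/d.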